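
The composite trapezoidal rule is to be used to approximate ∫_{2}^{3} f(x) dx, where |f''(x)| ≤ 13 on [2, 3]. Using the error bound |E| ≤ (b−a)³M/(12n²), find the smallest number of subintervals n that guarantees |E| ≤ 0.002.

Need 13/(12n²) ≤ 0.002.
n² ≥ 13/(12·0.002) = 541.667 ⇒ n ≥ 23.2737, so the smallest n is 24.

24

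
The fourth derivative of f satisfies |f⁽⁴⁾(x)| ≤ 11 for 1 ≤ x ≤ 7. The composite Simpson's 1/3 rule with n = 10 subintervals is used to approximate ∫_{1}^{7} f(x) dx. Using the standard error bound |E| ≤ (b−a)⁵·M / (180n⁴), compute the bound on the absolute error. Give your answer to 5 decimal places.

0.04752

|E| ≤ (6)⁵·11 / (180·10⁴) = 85536/1800000 = 0.04752.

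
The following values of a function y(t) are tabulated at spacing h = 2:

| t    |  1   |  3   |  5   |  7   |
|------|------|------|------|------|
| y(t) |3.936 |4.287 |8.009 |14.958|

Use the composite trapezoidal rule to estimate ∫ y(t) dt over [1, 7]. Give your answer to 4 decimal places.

43.4860

h = 2, n = 3.
(h/2)·[y₀ + 2y₁ + 2y₂ + y₃] = 1·(43.486) = 43.4860.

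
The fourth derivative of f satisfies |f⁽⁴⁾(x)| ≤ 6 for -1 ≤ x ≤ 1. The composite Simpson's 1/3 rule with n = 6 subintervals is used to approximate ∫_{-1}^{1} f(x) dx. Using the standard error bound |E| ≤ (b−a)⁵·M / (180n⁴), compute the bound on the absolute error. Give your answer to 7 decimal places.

|E| ≤ (2)⁵·6 / (180·6⁴) = 192/233280 = 0.0008230.

0.0008230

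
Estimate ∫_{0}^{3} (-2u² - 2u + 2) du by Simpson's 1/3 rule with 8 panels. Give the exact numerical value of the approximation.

h = (3 − 0)/8 = 0.375.
Nodes u₀,…,u₈ = 0, 0.375, 0.75, 1.125, 1.5, 1.875, 2.25, 2.625, 3.
f(u) = -2u² - 2u + 2: f₀=2, f₁=0.96875, f₂=-0.625, f₃=-2.78125, f₄=-5.5, f₅=-8.78125, f₆=-12.625, f₇=-17.03125, f₈=-22.
(h/3)·[f₀ + 4f₁ + 2f₂ + 4f₃ + 2f₄ + 4f₅ + 2f₆ + 4f₇ + f₈] = 0.125·(-168) = -21.

-21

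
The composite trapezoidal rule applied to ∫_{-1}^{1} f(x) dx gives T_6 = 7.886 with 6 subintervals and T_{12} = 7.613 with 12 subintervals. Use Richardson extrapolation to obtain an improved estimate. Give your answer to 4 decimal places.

R = (4·T_{12} − T_6) / 3 = (4·7.613 − 7.886)/3 = (22.566)/3 = 7.5220.

7.5220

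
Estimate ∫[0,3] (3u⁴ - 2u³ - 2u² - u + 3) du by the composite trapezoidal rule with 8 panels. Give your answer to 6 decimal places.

94.817505

h = (3 − 0)/8 = 0.375.
Nodes u₀,…,u₈ = 0, 0.375, 0.75, 1.125, 1.5, 1.875, 2.25, 2.625, 3.
f(u) = 3u⁴ - 2u³ - 2u² - u + 3: f₀=3, f₁=2.297607421875, f₂=1.23046875, f₃=1.301513671875, f₄=5.4375, f₅=17.989013671875, f₆=44.73046875, f₇=92.860107421875, f₈=171.
(h/2)·[f₀ + 2f₁ + 2f₂ + 2f₃ + 2f₄ + 2f₅ + 2f₆ + 2f₇ + f₈] = 0.1875·(505.693359375) = 94.817505.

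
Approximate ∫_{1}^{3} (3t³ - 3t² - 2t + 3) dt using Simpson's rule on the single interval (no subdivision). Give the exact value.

S = (b−a)/6 · [f(1) + 4f(2) + f(3)] = 0.333333·[1 + 4·11 + 51] = 32.

32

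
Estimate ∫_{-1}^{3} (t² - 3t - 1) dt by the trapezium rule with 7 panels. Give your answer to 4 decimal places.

h = (3 − (-1))/7 = 0.571429.
Nodes t₀,…,t₇ = -1, -0.428571, 0.142857, 0.714286, 1.285714, 1.857143, 2.428571, 3.
f(t) = t² - 3t - 1: f₀=3, f₁=0.469388, f₂=-1.408163, f₃=-2.632653, f₄=-3.204082, f₅=-3.122449, f₆=-2.387755, f₇=-1.
(h/2)·[f₀ + 2f₁ + 2f₂ + 2f₃ + 2f₄ + 2f₅ + 2f₆ + f₇] = 0.285714·(-22.571429) = -6.4490.

-6.4490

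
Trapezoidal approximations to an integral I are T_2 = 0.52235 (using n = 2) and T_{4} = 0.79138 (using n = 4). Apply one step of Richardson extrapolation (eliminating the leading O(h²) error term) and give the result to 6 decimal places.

R = (4·T_{4} − T_2) / 3 = (4·0.79138 − 0.52235)/3 = (2.64317)/3 = 0.881057.

0.881057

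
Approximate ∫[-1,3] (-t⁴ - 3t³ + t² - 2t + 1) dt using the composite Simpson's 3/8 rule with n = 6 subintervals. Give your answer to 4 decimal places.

-103.7037

h = (3 − (-1))/6 = 0.666667.
Nodes t₀,…,t₆ = -1, -0.333333, 0.333333, 1, 1.666667, 2.333333, 3.
f(t) = -t⁴ - 3t³ + t² - 2t + 1: f₀=6, f₁=1.876543, f₂=0.320988, f₃=-4, f₄=-21.160494, f₅=-65.975309, f₆=-158.
(3h/8)·[f₀ + 3f₁ + 3f₂ + 2f₃ + 3f₄ + 3f₅ + f₆] = 0.25·(-414.814815) = -103.7037.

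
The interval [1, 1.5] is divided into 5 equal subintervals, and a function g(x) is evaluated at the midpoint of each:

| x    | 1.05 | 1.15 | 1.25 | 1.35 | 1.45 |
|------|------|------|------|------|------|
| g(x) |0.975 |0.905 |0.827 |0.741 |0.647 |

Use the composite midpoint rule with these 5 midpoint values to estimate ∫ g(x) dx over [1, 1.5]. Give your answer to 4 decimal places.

0.4095

h = 0.1, n = 5.
h·[y(m₁) + y(m₂) + y(m₃) + y(m₄) + y(m₅)] = 0.1·(4.095) = 0.4095.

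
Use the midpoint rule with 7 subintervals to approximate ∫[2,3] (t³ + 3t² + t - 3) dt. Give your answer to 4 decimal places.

h = (3 − 2)/7 = 0.142857.
Midpoints m₁,…,m₇ = 2.071429, 2.214286, 2.357143, 2.5, 2.642857, 2.785714, 2.928571.
f(m₁)=20.831997, f(m₂)=24.780248, f(m₃)=29.122085, f(m₄)=33.875, f(m₅)=39.056487, f(m₆)=44.684038, f(m₇)=50.775146.
h·[f(m₁) + f(m₂) + f(m₃) + f(m₄) + f(m₅) + f(m₆) + f(m₇)] = 0.142857·(243.125) = 34.7321.

34.7321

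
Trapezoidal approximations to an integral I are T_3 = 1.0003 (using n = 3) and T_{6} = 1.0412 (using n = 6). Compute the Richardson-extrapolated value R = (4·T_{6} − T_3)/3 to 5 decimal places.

1.05483

R = (4·T_{6} − T_3) / 3 = (4·1.0412 − 1.0003)/3 = (3.1645)/3 = 1.05483.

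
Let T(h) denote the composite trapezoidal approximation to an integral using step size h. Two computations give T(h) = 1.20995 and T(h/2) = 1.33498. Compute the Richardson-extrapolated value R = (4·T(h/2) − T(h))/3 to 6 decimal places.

R = (4·T(h/2) − T(h)) / 3 = (4·1.33498 − 1.20995)/3 = (4.12997)/3 = 1.376657.

1.376657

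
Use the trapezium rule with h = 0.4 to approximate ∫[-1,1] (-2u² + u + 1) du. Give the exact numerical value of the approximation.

h = (1 − (-1))/5 = 0.4.
Nodes u₀,…,u₅ = -1, -0.6, -0.2, 0.2, 0.6, 1.
f(u) = -2u² + u + 1: f₀=-2, f₁=-0.32, f₂=0.72, f₃=1.12, f₄=0.88, f₅=0.
(h/2)·[f₀ + 2f₁ + 2f₂ + 2f₃ + 2f₄ + f₅] = 0.2·(2.8) = 0.56.

0.56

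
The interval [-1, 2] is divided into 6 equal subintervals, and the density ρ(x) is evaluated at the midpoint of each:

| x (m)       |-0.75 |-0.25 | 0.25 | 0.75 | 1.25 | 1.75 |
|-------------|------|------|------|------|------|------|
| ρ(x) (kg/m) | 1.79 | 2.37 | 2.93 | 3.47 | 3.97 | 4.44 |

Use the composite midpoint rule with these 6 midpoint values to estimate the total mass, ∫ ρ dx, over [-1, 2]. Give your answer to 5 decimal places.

9.48500

h = 0.5, n = 6.
h·[y(m₁) + y(m₂) + y(m₃) + y(m₄) + y(m₅) + y(m₆)] = 0.5·(18.97) = 9.48500.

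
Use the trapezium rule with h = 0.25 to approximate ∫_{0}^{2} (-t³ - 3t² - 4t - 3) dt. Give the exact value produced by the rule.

-26.125

h = (2 − 0)/8 = 0.25.
Nodes t₀,…,t₈ = 0, 0.25, 0.5, 0.75, 1, 1.25, 1.5, 1.75, 2.
f(t) = -t³ - 3t² - 4t - 3: f₀=-3, f₁=-4.203125, f₂=-5.875, f₃=-8.109375, f₄=-11, f₅=-14.640625, f₆=-19.125, f₇=-24.546875, f₈=-31.
(h/2)·[f₀ + 2f₁ + 2f₂ + 2f₃ + 2f₄ + 2f₅ + 2f₆ + 2f₇ + f₈] = 0.125·(-209) = -26.125.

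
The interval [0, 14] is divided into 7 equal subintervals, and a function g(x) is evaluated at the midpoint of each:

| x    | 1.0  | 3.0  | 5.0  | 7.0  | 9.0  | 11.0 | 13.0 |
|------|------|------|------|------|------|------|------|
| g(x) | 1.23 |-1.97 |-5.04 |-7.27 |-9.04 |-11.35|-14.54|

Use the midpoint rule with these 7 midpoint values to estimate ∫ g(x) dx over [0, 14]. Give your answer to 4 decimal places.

-95.9600

h = 2, n = 7.
h·[y(m₁) + y(m₂) + y(m₃) + y(m₄) + y(m₅) + y(m₆) + y(m₇)] = 2·(-47.98) = -95.9600.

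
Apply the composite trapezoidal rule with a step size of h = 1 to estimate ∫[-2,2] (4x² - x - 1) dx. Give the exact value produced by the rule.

h = (2 − (-2))/4 = 1.
Nodes x₀,…,x₄ = -2, -1, 0, 1, 2.
f(x) = 4x² - x - 1: f₀=17, f₁=4, f₂=-1, f₃=2, f₄=13.
(h/2)·[f₀ + 2f₁ + 2f₂ + 2f₃ + f₄] = 0.5·(40) = 20.

20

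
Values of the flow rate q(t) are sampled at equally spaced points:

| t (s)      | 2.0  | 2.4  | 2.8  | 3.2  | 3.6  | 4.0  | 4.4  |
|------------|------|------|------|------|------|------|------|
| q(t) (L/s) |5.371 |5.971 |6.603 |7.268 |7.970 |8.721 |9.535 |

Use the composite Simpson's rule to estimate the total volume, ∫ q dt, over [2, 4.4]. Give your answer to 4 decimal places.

17.5856

h = 0.4, n = 6.
(h/3)·[y₀ + 4y₁ + 2y₂ + 4y₃ + 2y₄ + 4y₅ + y₆] = 0.133333·(131.892) = 17.5856.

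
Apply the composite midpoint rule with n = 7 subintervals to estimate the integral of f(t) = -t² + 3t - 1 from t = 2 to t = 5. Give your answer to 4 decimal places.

-10.4541

h = (5 − 2)/7 = 0.428571.
Midpoints m₁,…,m₇ = 2.214286, 2.642857, 3.071429, 3.5, 3.928571, 4.357143, 4.785714.
f(m₁)=0.739796, f(m₂)=-0.056122, f(m₃)=-1.219388, f(m₄)=-2.75, f(m₅)=-4.647959, f(m₆)=-6.913265, f(m₇)=-9.545918.
h·[f(m₁) + f(m₂) + f(m₃) + f(m₄) + f(m₅) + f(m₆) + f(m₇)] = 0.428571·(-24.392857) = -10.4541.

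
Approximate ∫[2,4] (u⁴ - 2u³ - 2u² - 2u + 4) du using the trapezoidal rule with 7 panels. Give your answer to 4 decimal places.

38.0458

h = (4 − 2)/7 = 0.285714.
Nodes u₀,…,u₇ = 2, 2.285714, 2.571429, 2.857143, 3.142857, 3.428571, 3.714286, 4.
f(u) = u⁴ - 2u³ - 2u² - 2u + 4: f₀=-8, f₁=-7.608496, f₂=-4.651395, f₃=1.950854, f₄=13.437734, f₅=31.208663, f₆=56.822990, f₇=92.
(h/2)·[f₀ + 2f₁ + 2f₂ + 2f₃ + 2f₄ + 2f₅ + 2f₆ + f₇] = 0.142857·(266.320700) = 38.0458.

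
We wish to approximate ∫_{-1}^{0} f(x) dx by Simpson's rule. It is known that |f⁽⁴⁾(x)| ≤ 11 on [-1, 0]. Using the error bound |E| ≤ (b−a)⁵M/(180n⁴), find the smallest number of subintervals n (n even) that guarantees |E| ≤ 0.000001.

Need 11/(180n⁴) ≤ 0.000001.
n⁴ ≥ 11/(180·0.000001) = 61111.1 ⇒ n ≥ 15.7228, so the smallest even n is 16. (n must be even for Simpson's rule.)

16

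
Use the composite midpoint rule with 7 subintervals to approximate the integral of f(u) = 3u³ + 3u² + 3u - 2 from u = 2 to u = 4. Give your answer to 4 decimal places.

249.5918

h = (4 − 2)/7 = 0.285714.
Midpoints m₁,…,m₇ = 2.142857, 2.428571, 2.714286, 3, 3.285714, 3.571429, 3.857143.
f(m₁)=47.723032, f(m₂)=65.950437, f(m₃)=88.236152, f(m₄)=115, f(m₅)=146.661808, f(m₆)=183.641399, f(m₇)=226.358601.
h·[f(m₁) + f(m₂) + f(m₃) + f(m₄) + f(m₅) + f(m₆) + f(m₇)] = 0.285714·(873.571429) = 249.5918.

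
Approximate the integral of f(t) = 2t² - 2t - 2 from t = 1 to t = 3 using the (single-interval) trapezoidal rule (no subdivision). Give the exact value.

T = (b−a)/2 · [f(1) + f(3)] = 1·[(-2) + 10] = 8.

8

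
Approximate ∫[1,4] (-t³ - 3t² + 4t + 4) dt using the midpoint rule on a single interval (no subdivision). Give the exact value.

-61.125

M = (b−a)·f(2.5) = 3·(-20.375) = -61.125.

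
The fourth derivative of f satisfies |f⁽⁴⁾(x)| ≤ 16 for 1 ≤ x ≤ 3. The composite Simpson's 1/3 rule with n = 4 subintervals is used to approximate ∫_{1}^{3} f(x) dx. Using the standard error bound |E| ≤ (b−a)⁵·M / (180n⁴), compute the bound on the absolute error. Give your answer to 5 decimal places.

0.01111

|E| ≤ (2)⁵·16 / (180·4⁴) = 512/46080 = 0.01111.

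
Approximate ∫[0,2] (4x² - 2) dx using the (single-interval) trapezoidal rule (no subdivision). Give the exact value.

T = (b−a)/2 · [f(0) + f(2)] = 1·[(-2) + 14] = 12.

12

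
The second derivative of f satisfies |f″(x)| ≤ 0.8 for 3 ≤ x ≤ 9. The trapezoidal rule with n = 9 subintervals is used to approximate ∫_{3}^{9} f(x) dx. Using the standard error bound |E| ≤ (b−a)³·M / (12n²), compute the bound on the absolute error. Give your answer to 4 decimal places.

0.1778

|E| ≤ (6)³·0.8 / (12·9²) = 172.8/972 = 0.1778.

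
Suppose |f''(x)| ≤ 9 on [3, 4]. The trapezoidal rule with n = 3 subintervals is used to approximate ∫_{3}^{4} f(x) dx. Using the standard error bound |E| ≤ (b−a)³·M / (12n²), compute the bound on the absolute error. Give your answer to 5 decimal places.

|E| ≤ (1)³·9 / (12·3²) = 9/108 = 0.08333.

0.08333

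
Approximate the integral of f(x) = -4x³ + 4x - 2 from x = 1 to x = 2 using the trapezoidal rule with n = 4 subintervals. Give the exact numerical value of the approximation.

-11.1875

h = (2 − 1)/4 = 0.25.
Nodes x₀,…,x₄ = 1, 1.25, 1.5, 1.75, 2.
f(x) = -4x³ + 4x - 2: f₀=-2, f₁=-4.8125, f₂=-9.5, f₃=-16.4375, f₄=-26.
(h/2)·[f₀ + 2f₁ + 2f₂ + 2f₃ + f₄] = 0.125·(-89.5) = -11.1875.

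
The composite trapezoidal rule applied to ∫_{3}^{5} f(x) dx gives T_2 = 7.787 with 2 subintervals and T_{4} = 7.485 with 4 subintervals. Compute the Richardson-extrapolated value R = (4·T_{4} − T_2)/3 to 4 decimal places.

R = (4·T_{4} − T_2) / 3 = (4·7.485 − 7.787)/3 = (22.153)/3 = 7.3843.

7.3843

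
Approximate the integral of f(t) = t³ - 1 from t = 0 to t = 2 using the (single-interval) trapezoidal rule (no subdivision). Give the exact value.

T = (b−a)/2 · [f(0) + f(2)] = 1·[(-1) + 7] = 6.

6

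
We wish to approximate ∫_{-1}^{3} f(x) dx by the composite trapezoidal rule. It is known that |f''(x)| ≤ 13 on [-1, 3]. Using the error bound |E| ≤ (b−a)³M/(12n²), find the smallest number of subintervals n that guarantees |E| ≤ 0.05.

38

Need 832/(12n²) ≤ 0.05.
n² ≥ 832/(12·0.05) = 1386.67 ⇒ n ≥ 37.2380, so the smallest n is 38.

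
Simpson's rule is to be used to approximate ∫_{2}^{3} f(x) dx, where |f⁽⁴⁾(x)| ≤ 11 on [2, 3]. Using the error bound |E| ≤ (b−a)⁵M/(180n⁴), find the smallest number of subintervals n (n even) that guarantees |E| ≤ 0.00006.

6

Need 11/(180n⁴) ≤ 0.00006.
n⁴ ≥ 11/(180·0.00006) = 1018.52 ⇒ n ≥ 5.6493, so the smallest even n is 6. (n must be even for Simpson's rule.)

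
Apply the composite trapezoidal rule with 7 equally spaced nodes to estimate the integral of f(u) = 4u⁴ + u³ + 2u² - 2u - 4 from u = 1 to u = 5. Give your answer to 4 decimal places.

2774.5021

h = (5 − 1)/6 = 0.666667.
Nodes u₀,…,u₆ = 1, 1.666667, 2.333333, 3, 3.666667, 4.333333, 5.
f(u) = 4u⁴ + u³ + 2u² - 2u - 4: f₀=1, f₁=33.716049, f₂=133.493827, f₃=359, f₄=787.864198, f₅=1516.679012, f₆=2661.
(h/2)·[f₀ + 2f₁ + 2f₂ + 2f₃ + 2f₄ + 2f₅ + f₆] = 0.333333·(8323.506173) = 2774.5021.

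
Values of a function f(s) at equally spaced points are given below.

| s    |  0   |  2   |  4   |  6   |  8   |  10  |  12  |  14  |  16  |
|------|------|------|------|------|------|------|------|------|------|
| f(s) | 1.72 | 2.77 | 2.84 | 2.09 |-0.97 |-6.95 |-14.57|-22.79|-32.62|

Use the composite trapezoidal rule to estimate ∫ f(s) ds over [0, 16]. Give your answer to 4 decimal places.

-106.0600

h = 2, n = 8.
(h/2)·[y₀ + 2y₁ + 2y₂ + 2y₃ + 2y₄ + 2y₅ + 2y₆ + 2y₇ + y₈] = 1·(-106.06) = -106.0600.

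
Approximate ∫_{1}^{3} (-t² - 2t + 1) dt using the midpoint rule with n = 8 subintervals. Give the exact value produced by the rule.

h = (3 − 1)/8 = 0.25.
Midpoints m₁,…,m₈ = 1.125, 1.375, 1.625, 1.875, 2.125, 2.375, 2.625, 2.875.
f(m₁)=-2.515625, f(m₂)=-3.640625, f(m₃)=-4.890625, f(m₄)=-6.265625, f(m₅)=-7.765625, f(m₆)=-9.390625, f(m₇)=-11.140625, f(m₈)=-13.015625.
h·[f(m₁) + f(m₂) + f(m₃) + f(m₄) + f(m₅) + f(m₆) + f(m₇) + f(m₈)] = 0.25·(-58.625) = -14.65625.

-14.65625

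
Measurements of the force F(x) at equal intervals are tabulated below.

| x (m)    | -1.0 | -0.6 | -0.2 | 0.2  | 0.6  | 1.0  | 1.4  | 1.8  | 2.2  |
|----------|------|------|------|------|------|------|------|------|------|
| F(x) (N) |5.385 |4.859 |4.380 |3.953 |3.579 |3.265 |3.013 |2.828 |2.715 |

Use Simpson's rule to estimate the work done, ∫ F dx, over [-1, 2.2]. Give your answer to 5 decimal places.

11.95520

h = 0.4, n = 8.
(h/3)·[y₀ + 4y₁ + 2y₂ + 4y₃ + 2y₄ + 4y₅ + 2y₆ + 4y₇ + y₈] = 0.133333·(89.664) = 11.95520.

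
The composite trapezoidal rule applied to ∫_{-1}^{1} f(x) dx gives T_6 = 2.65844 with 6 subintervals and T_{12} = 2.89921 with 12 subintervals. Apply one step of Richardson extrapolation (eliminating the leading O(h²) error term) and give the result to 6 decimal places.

2.979467

R = (4·T_{12} − T_6) / 3 = (4·2.89921 − 2.65844)/3 = (8.93840)/3 = 2.979467.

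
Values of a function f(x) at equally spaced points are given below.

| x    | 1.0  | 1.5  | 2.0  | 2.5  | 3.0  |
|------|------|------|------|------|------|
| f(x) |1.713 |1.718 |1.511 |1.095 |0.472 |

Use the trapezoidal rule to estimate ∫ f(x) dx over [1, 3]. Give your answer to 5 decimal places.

h = 0.5, n = 4.
(h/2)·[y₀ + 2y₁ + 2y₂ + 2y₃ + y₄] = 0.25·(10.833) = 2.70825.

2.70825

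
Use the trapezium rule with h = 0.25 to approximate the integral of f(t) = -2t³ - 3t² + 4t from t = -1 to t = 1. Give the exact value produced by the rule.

-2.0625

h = (1 − (-1))/8 = 0.25.
Nodes t₀,…,t₈ = -1, -0.75, -0.5, -0.25, 0, 0.25, 0.5, 0.75, 1.
f(t) = -2t³ - 3t² + 4t: f₀=-5, f₁=-3.84375, f₂=-2.5, f₃=-1.15625, f₄=0, f₅=0.78125, f₆=1, f₇=0.46875, f₈=-1.
(h/2)·[f₀ + 2f₁ + 2f₂ + 2f₃ + 2f₄ + 2f₅ + 2f₆ + 2f₇ + f₈] = 0.125·(-16.5) = -2.0625.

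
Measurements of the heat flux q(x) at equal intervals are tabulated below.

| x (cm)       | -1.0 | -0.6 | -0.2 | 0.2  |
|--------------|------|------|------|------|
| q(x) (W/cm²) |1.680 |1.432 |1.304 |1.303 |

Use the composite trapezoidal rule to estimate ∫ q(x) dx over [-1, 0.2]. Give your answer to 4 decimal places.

1.6910

h = 0.4, n = 3.
(h/2)·[y₀ + 2y₁ + 2y₂ + y₃] = 0.2·(8.455) = 1.6910.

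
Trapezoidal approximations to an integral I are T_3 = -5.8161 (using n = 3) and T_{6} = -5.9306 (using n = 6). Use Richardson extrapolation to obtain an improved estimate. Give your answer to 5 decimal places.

-5.96877

R = (4·T_{6} − T_3) / 3 = (4·(-5.9306) − (-5.8161))/3 = (-17.9063)/3 = -5.96877.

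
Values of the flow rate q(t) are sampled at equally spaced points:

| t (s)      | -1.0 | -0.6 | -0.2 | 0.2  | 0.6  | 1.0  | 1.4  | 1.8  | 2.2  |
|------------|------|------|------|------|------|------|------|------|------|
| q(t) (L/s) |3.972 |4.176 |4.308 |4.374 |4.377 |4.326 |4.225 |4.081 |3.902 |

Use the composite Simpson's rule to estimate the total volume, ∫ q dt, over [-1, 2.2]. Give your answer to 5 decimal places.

13.53627

h = 0.4, n = 8.
(h/3)·[y₀ + 4y₁ + 2y₂ + 4y₃ + 2y₄ + 4y₅ + 2y₆ + 4y₇ + y₈] = 0.133333·(101.522) = 13.53627.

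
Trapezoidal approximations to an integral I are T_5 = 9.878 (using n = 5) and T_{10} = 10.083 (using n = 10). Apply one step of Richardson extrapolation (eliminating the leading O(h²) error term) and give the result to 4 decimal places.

R = (4·T_{10} − T_5) / 3 = (4·10.083 − 9.878)/3 = (30.454)/3 = 10.1513.

10.1513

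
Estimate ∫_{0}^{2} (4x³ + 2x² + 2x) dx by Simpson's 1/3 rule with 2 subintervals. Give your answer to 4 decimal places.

25.3333

h = (2 − 0)/2 = 1.
Nodes x₀,…,x₂ = 0, 1, 2.
f(x) = 4x³ + 2x² + 2x: f₀=0, f₁=8, f₂=44.
(h/3)·[f₀ + 4f₁ + f₂] = 0.333333·(76) = 25.3333.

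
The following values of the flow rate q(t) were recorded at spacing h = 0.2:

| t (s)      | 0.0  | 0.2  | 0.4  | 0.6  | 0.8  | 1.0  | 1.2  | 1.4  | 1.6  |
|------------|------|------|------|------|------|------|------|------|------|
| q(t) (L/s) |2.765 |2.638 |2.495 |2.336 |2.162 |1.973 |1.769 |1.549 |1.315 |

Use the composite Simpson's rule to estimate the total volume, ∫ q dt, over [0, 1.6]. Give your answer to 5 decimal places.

h = 0.2, n = 8.
(h/3)·[y₀ + 4y₁ + 2y₂ + 4y₃ + 2y₄ + 4y₅ + 2y₆ + 4y₇ + y₈] = 0.066667·(50.916) = 3.39440.

3.39440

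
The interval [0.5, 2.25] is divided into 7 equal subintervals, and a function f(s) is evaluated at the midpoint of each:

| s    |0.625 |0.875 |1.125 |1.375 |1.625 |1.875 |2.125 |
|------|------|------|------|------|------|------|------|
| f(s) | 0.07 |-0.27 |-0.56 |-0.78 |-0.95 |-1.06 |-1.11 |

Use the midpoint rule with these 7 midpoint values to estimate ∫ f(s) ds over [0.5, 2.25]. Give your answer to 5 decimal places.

h = 0.25, n = 7.
h·[y(m₁) + y(m₂) + y(m₃) + y(m₄) + y(m₅) + y(m₆) + y(m₇)] = 0.25·(-4.66) = -1.16500.

-1.16500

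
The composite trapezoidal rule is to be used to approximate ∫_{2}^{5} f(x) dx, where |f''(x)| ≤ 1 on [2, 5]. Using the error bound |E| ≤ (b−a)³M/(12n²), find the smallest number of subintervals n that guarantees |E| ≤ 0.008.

Need 27/(12n²) ≤ 0.008.
n² ≥ 27/(12·0.008) = 281.25 ⇒ n ≥ 16.7705, so the smallest n is 17.

17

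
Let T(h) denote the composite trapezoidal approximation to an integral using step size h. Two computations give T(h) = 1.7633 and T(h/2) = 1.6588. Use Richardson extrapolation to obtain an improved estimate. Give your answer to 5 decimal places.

R = (4·T(h/2) − T(h)) / 3 = (4·1.6588 − 1.7633)/3 = (4.8719)/3 = 1.62397.

1.62397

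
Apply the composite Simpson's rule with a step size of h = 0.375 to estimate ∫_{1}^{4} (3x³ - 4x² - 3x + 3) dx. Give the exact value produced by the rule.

h = (4 − 1)/8 = 0.375.
Nodes x₀,…,x₈ = 1, 1.375, 1.75, 2.125, 2.5, 2.875, 3.25, 3.625, 4.
f(x) = 3x³ - 4x² - 3x + 3: f₀=-1, f₁=-0.888671875, f₂=1.578125, f₃=7.349609375, f₄=17.375, f₅=32.603515625, f₆=53.984375, f₇=82.466796875, f₈=119.
(h/3)·[f₀ + 4f₁ + 2f₂ + 4f₃ + 2f₄ + 4f₅ + 2f₆ + 4f₇ + f₈] = 0.125·(750) = 93.75.

93.75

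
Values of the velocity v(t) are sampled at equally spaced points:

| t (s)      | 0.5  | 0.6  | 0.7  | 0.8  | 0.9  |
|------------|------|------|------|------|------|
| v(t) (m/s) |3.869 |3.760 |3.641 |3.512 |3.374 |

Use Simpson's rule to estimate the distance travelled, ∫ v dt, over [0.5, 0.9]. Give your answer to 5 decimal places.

1.45377

h = 0.1, n = 4.
(h/3)·[y₀ + 4y₁ + 2y₂ + 4y₃ + y₄] = 0.033333·(43.613) = 1.45377.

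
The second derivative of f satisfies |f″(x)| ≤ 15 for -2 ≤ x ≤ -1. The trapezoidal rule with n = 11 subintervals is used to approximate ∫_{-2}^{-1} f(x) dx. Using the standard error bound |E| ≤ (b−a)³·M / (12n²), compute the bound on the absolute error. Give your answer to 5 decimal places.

0.01033

|E| ≤ (1)³·15 / (12·11²) = 15/1452 = 0.01033.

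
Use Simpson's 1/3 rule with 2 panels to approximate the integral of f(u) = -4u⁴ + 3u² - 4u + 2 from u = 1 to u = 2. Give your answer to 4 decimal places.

-21.8333

h = (2 − 1)/2 = 0.5.
Nodes u₀,…,u₂ = 1, 1.5, 2.
f(u) = -4u⁴ + 3u² - 4u + 2: f₀=-3, f₁=-17.5, f₂=-58.
(h/3)·[f₀ + 4f₁ + f₂] = 0.166667·(-131) = -21.8333.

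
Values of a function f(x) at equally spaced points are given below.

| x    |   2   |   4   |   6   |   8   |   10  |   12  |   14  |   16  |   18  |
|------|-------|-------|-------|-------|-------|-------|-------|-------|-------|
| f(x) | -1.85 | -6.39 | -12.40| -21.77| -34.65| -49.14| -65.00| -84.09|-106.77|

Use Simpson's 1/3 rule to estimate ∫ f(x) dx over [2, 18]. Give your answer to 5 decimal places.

h = 2, n = 8.
(h/3)·[y₀ + 4y₁ + 2y₂ + 4y₃ + 2y₄ + 4y₅ + 2y₆ + 4y₇ + y₈] = 0.666667·(-978.28) = -652.18667.

-652.18667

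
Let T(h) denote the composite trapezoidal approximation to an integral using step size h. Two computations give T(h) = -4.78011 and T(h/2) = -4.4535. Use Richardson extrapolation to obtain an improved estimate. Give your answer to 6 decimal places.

R = (4·T(h/2) − T(h)) / 3 = (4·(-4.4535) − (-4.78011))/3 = (-13.03389)/3 = -4.344630.

-4.344630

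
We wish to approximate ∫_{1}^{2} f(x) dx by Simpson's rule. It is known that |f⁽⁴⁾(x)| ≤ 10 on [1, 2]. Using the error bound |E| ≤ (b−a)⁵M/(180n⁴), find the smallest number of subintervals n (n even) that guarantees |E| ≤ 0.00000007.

Need 10/(180n⁴) ≤ 0.00000007.
n⁴ ≥ 10/(180·0.00000007) = 793651 ⇒ n ≥ 29.8475, so the smallest even n is 30. (n must be even for Simpson's rule.)

30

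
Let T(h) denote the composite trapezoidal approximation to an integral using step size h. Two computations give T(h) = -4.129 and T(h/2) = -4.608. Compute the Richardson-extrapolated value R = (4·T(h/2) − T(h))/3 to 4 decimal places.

-4.7677

R = (4·T(h/2) − T(h)) / 3 = (4·(-4.608) − (-4.129))/3 = (-14.303)/3 = -4.7677.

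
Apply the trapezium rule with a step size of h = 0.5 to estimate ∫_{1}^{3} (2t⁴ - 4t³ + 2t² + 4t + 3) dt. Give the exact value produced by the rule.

h = (3 − 1)/4 = 0.5.
Nodes t₀,…,t₄ = 1, 1.5, 2, 2.5, 3.
f(t) = 2t⁴ - 4t³ + 2t² + 4t + 3: f₀=7, f₁=10.125, f₂=19, f₃=41.125, f₄=87.
(h/2)·[f₀ + 2f₁ + 2f₂ + 2f₃ + f₄] = 0.25·(234.5) = 58.625.

58.625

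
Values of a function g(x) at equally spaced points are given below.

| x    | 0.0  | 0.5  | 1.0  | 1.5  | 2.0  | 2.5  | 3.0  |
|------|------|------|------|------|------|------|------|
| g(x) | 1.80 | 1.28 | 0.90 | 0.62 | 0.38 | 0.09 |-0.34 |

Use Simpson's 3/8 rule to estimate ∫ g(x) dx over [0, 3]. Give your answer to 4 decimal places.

1.9969

h = 0.5, n = 6.
(3h/8)·[y₀ + 3y₁ + 3y₂ + 2y₃ + 3y₄ + 3y₅ + y₆] = 0.1875·(10.65) = 1.9969.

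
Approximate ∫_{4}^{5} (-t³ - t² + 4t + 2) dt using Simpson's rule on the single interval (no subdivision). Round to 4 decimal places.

-92.5833

S = (b−a)/6 · [f(4) + 4f(4.5) + f(5)] = 0.166667·[(-62) + 4·(-91.375) + (-128)] = -92.5833.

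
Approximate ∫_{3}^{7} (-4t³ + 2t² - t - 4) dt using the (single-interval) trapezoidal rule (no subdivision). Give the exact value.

-2764

T = (b−a)/2 · [f(3) + f(7)] = 2·[(-97) + (-1285)] = -2764.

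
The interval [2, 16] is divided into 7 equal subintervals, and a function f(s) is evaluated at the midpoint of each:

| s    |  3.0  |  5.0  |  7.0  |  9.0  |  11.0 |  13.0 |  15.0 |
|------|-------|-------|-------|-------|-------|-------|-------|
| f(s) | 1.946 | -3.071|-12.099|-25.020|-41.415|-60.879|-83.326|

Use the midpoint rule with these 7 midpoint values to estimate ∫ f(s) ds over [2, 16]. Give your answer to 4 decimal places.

-447.7280

h = 2, n = 7.
h·[y(m₁) + y(m₂) + y(m₃) + y(m₄) + y(m₅) + y(m₆) + y(m₇)] = 2·(-223.864) = -447.7280.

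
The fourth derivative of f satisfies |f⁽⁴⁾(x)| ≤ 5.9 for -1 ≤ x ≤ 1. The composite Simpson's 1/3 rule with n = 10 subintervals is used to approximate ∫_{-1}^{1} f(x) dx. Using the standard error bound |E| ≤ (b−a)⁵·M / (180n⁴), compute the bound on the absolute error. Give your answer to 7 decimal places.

0.0001049

|E| ≤ (2)⁵·5.9 / (180·10⁴) = 188.8/1800000 = 0.0001049.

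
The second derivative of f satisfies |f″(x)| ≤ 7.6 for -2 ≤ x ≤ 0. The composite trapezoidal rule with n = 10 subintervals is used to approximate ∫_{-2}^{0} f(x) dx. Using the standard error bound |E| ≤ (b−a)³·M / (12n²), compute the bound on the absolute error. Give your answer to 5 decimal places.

|E| ≤ (2)³·7.6 / (12·10²) = 60.8/1200 = 0.05067.

0.05067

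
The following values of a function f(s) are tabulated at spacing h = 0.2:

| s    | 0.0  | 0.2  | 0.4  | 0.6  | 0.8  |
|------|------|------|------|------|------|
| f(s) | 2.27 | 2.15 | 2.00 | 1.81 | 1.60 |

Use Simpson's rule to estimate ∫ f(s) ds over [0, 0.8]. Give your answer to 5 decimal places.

h = 0.2, n = 4.
(h/3)·[y₀ + 4y₁ + 2y₂ + 4y₃ + y₄] = 0.066667·(23.71) = 1.58067.

1.58067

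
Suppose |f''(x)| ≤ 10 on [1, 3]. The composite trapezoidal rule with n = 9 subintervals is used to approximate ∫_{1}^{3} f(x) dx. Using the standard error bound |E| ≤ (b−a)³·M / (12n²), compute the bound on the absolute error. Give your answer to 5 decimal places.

|E| ≤ (2)³·10 / (12·9²) = 80/972 = 0.08230.

0.08230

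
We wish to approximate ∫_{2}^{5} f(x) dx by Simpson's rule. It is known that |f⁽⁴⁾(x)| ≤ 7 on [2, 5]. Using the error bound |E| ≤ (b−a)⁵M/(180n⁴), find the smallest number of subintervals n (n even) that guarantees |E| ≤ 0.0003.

14

Need 1701/(180n⁴) ≤ 0.0003.
n⁴ ≥ 1701/(180·0.0003) = 31500 ⇒ n ≥ 13.3223, so the smallest even n is 14. (n must be even for Simpson's rule.)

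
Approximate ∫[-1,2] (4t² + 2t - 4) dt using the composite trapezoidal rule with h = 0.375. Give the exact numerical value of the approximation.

h = (2 − (-1))/8 = 0.375.
Nodes t₀,…,t₈ = -1, -0.625, -0.25, 0.125, 0.5, 0.875, 1.25, 1.625, 2.
f(t) = 4t² + 2t - 4: f₀=-2, f₁=-3.6875, f₂=-4.25, f₃=-3.6875, f₄=-2, f₅=0.8125, f₆=4.75, f₇=9.8125, f₈=16.
(h/2)·[f₀ + 2f₁ + 2f₂ + 2f₃ + 2f₄ + 2f₅ + 2f₆ + 2f₇ + f₈] = 0.1875·(17.5) = 3.28125.

3.28125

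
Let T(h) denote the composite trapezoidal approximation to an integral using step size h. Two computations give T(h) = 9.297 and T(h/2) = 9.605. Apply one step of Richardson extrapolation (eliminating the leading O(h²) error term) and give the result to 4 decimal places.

R = (4·T(h/2) − T(h)) / 3 = (4·9.605 − 9.297)/3 = (29.123)/3 = 9.7077.

9.7077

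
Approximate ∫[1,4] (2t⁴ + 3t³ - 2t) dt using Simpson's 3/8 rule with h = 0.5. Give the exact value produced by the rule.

h = (4 − 1)/6 = 0.5.
Nodes t₀,…,t₆ = 1, 1.5, 2, 2.5, 3, 3.5, 4.
f(t) = 2t⁴ + 3t³ - 2t: f₀=3, f₁=17.25, f₂=52, f₃=120, f₄=237, f₅=421.75, f₆=696.
(3h/8)·[f₀ + 3f₁ + 3f₂ + 2f₃ + 3f₄ + 3f₅ + f₆] = 0.1875·(3123) = 585.5625.

585.5625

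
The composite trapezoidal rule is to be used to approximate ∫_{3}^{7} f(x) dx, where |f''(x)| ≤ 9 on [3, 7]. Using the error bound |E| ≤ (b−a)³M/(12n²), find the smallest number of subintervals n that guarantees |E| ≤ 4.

Need 576/(12n²) ≤ 4.
n² ≥ 576/(12·4) = 12 ⇒ n ≥ 3.4641, so the smallest n is 4.

4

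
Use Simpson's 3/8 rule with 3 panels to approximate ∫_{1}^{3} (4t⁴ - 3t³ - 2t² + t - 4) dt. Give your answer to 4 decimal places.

h = (3 − 1)/3 = 0.666667.
Nodes t₀,…,t₃ = 1, 1.666667, 2.333333, 3.
f(t) = 4t⁴ - 3t³ - 2t² + t - 4: f₀=-4, f₁=9.086420, f₂=67.901235, f₃=224.
(3h/8)·[f₀ + 3f₁ + 3f₂ + f₃] = 0.25·(450.962963) = 112.7407.

112.7407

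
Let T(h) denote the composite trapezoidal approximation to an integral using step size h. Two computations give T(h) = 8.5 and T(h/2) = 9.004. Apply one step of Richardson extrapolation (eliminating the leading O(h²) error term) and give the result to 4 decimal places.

9.1720

R = (4·T(h/2) − T(h)) / 3 = (4·9.004 − 8.5)/3 = (27.516)/3 = 9.1720.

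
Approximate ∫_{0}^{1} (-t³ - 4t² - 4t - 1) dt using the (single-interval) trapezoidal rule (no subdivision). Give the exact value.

T = (b−a)/2 · [f(0) + f(1)] = 0.5·[(-1) + (-10)] = -5.5.

-5.5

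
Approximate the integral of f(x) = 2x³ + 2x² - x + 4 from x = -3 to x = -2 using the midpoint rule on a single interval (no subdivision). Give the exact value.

M = (b−a)·f(-2.5) = 1·(-12.25) = -12.25.

-12.25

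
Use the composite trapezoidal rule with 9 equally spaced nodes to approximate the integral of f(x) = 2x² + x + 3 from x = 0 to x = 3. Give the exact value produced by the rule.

31.640625

h = (3 − 0)/8 = 0.375.
Nodes x₀,…,x₈ = 0, 0.375, 0.75, 1.125, 1.5, 1.875, 2.25, 2.625, 3.
f(x) = 2x² + x + 3: f₀=3, f₁=3.65625, f₂=4.875, f₃=6.65625, f₄=9, f₅=11.90625, f₆=15.375, f₇=19.40625, f₈=24.
(h/2)·[f₀ + 2f₁ + 2f₂ + 2f₃ + 2f₄ + 2f₅ + 2f₆ + 2f₇ + f₈] = 0.1875·(168.75) = 31.640625.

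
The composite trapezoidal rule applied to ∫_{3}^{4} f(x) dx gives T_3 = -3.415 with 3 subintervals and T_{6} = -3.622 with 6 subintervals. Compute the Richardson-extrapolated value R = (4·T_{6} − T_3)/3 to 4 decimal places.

-3.6910

R = (4·T_{6} − T_3) / 3 = (4·(-3.622) − (-3.415))/3 = (-11.073)/3 = -3.6910.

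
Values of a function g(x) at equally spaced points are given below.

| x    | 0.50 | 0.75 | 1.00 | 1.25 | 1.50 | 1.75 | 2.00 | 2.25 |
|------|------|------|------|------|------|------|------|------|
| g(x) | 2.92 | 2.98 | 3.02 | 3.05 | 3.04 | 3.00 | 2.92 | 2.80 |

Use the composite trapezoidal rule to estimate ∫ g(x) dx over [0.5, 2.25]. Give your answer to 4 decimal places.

5.2175

h = 0.25, n = 7.
(h/2)·[y₀ + 2y₁ + 2y₂ + 2y₃ + 2y₄ + 2y₅ + 2y₆ + y₇] = 0.125·(41.74) = 5.2175.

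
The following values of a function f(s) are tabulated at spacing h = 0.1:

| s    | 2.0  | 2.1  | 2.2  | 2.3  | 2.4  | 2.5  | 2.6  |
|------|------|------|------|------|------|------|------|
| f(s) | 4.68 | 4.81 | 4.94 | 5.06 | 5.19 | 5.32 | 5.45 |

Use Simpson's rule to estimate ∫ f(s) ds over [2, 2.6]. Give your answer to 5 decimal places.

h = 0.1, n = 6.
(h/3)·[y₀ + 4y₁ + 2y₂ + 4y₃ + 2y₄ + 4y₅ + y₆] = 0.033333·(91.15) = 3.03833.

3.03833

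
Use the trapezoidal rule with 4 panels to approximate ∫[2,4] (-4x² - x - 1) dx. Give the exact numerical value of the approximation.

h = (4 − 2)/4 = 0.5.
Nodes x₀,…,x₄ = 2, 2.5, 3, 3.5, 4.
f(x) = -4x² - x - 1: f₀=-19, f₁=-28.5, f₂=-40, f₃=-53.5, f₄=-69.
(h/2)·[f₀ + 2f₁ + 2f₂ + 2f₃ + f₄] = 0.25·(-332) = -83.

-83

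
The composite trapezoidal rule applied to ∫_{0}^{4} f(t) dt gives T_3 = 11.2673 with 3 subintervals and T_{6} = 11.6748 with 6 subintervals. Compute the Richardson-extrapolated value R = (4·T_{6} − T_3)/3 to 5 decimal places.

11.81063

R = (4·T_{6} − T_3) / 3 = (4·11.6748 − 11.2673)/3 = (35.4319)/3 = 11.81063.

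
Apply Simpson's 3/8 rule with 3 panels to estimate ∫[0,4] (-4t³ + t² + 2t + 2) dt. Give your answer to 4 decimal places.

-210.6667

h = (4 − 0)/3 = 1.333333.
Nodes t₀,…,t₃ = 0, 1.333333, 2.666667, 4.
f(t) = -4t³ + t² + 2t + 2: f₀=2, f₁=-3.037037, f₂=-61.407407, f₃=-230.
(3h/8)·[f₀ + 3f₁ + 3f₂ + f₃] = 0.5·(-421.333333) = -210.6667.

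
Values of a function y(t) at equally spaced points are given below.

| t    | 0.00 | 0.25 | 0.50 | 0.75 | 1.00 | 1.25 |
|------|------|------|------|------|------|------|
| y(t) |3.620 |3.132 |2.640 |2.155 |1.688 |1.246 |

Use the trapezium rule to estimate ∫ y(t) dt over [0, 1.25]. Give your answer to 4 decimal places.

h = 0.25, n = 5.
(h/2)·[y₀ + 2y₁ + 2y₂ + 2y₃ + 2y₄ + y₅] = 0.125·(24.096) = 3.0120.

3.0120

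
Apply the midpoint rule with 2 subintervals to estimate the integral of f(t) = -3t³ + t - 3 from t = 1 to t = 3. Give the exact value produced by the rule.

-59

h = (3 − 1)/2 = 1.
Midpoints m₁,…,m₂ = 1.5, 2.5.
f(m₁)=-11.625, f(m₂)=-47.375.
h·[f(m₁) + f(m₂)] = 1·(-59) = -59.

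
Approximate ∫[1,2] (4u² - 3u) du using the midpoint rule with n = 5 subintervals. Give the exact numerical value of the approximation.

h = (2 − 1)/5 = 0.2.
Midpoints m₁,…,m₅ = 1.1, 1.3, 1.5, 1.7, 1.9.
f(m₁)=1.54, f(m₂)=2.86, f(m₃)=4.5, f(m₄)=6.46, f(m₅)=8.74.
h·[f(m₁) + f(m₂) + f(m₃) + f(m₄) + f(m₅)] = 0.2·(24.1) = 4.82.

4.82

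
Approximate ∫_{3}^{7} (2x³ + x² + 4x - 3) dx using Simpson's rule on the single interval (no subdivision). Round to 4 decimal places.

1333.3333

S = (b−a)/6 · [f(3) + 4f(5) + f(7)] = 0.666667·[72 + 4·292 + 760] = 1333.3333.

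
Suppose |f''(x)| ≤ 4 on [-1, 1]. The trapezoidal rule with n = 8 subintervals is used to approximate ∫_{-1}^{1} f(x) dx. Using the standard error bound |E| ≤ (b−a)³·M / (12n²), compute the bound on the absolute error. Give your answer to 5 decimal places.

0.04167

|E| ≤ (2)³·4 / (12·8²) = 32/768 = 0.04167.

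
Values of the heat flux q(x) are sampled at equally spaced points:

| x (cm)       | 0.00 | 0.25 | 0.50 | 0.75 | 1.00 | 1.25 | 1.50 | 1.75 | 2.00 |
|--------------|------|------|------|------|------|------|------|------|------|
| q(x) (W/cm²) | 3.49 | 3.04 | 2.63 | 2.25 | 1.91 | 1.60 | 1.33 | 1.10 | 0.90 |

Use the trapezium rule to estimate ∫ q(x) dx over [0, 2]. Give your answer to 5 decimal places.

h = 0.25, n = 8.
(h/2)·[y₀ + 2y₁ + 2y₂ + 2y₃ + 2y₄ + 2y₅ + 2y₆ + 2y₇ + y₈] = 0.125·(32.11) = 4.01375.

4.01375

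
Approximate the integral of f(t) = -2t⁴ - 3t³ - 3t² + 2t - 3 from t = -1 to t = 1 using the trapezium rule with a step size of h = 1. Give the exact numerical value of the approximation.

h = (1 − (-1))/2 = 1.
Nodes t₀,…,t₂ = -1, 0, 1.
f(t) = -2t⁴ - 3t³ - 3t² + 2t - 3: f₀=-7, f₁=-3, f₂=-9.
(h/2)·[f₀ + 2f₁ + f₂] = 0.5·(-22) = -11.

-11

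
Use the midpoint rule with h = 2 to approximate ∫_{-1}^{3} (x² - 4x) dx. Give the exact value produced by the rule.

h = (3 − (-1))/2 = 2.
Midpoints m₁,…,m₂ = 0, 2.
f(m₁)=0, f(m₂)=-4.
h·[f(m₁) + f(m₂)] = 2·(-4) = -8.

-8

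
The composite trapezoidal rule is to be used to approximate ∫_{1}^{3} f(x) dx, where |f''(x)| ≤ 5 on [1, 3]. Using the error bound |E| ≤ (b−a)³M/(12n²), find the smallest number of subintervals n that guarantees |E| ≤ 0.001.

58

Need 40/(12n²) ≤ 0.001.
n² ≥ 40/(12·0.001) = 3333.33 ⇒ n ≥ 57.7350, so the smallest n is 58.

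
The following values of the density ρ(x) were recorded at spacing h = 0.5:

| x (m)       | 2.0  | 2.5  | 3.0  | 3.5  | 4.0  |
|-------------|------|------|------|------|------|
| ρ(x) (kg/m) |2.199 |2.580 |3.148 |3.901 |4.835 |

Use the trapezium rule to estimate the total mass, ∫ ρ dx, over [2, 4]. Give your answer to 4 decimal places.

6.5730

h = 0.5, n = 4.
(h/2)·[y₀ + 2y₁ + 2y₂ + 2y₃ + y₄] = 0.25·(26.292) = 6.5730.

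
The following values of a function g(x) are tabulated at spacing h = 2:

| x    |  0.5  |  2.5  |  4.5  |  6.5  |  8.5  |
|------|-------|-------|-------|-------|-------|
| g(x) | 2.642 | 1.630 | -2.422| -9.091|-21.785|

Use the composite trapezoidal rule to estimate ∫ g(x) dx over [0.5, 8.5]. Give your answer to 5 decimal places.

h = 2, n = 4.
(h/2)·[y₀ + 2y₁ + 2y₂ + 2y₃ + y₄] = 1·(-38.909) = -38.90900.

-38.90900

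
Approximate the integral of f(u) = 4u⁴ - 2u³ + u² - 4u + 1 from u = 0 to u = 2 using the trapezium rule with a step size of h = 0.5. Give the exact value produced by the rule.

16.5

h = (2 − 0)/4 = 0.5.
Nodes u₀,…,u₄ = 0, 0.5, 1, 1.5, 2.
f(u) = 4u⁴ - 2u³ + u² - 4u + 1: f₀=1, f₁=-0.75, f₂=0, f₃=10.75, f₄=45.
(h/2)·[f₀ + 2f₁ + 2f₂ + 2f₃ + f₄] = 0.25·(66) = 16.5.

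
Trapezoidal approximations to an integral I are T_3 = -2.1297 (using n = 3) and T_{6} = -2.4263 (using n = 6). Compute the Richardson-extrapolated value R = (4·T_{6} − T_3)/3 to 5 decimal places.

-2.52517

R = (4·T_{6} − T_3) / 3 = (4·(-2.4263) − (-2.1297))/3 = (-7.5755)/3 = -2.52517.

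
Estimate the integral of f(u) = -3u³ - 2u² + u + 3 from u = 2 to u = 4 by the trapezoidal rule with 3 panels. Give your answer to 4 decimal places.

h = (4 − 2)/3 = 0.666667.
Nodes u₀,…,u₃ = 2, 2.666667, 3.333333, 4.
f(u) = -3u³ - 2u² + u + 3: f₀=-27, f₁=-65.444444, f₂=-127, f₃=-217.
(h/2)·[f₀ + 2f₁ + 2f₂ + f₃] = 0.333333·(-628.888889) = -209.6296.

-209.6296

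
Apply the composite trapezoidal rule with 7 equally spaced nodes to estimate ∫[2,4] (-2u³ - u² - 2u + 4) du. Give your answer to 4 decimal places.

h = (4 − 2)/6 = 0.333333.
Nodes u₀,…,u₆ = 2, 2.333333, 2.666667, 3, 3.333333, 3.666667, 4.
f(u) = -2u³ - u² - 2u + 4: f₀=-20, f₁=-31.518519, f₂=-46.370370, f₃=-65, f₄=-87.851852, f₅=-115.370370, f₆=-148.
(h/2)·[f₀ + 2f₁ + 2f₂ + 2f₃ + 2f₄ + 2f₅ + f₆] = 0.166667·(-860.222222) = -143.3704.

-143.3704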